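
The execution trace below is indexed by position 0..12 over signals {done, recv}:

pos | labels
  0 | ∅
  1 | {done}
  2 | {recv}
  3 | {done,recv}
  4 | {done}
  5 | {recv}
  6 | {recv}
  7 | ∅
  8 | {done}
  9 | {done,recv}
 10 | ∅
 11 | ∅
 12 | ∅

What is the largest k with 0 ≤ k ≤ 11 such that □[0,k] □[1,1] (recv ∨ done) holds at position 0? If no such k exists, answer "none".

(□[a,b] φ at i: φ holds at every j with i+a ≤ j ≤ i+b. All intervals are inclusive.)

5

□[1,1] (recv ∨ done) must hold from j=0 onward; find where it first fails.
  j=0: holds
  j=1: holds
  j=2: holds
  j=3: holds
  j=4: holds
  j=5: holds
  j=6: fails
Holds on [0,5], so largest k = 5.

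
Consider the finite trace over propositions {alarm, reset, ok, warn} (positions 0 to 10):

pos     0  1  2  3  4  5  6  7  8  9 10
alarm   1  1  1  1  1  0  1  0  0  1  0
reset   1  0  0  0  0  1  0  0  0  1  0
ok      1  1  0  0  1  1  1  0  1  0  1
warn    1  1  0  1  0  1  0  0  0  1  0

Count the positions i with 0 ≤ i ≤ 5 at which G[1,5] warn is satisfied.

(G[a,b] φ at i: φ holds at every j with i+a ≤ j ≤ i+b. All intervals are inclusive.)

0

Evaluate at each i in [0,5]:
  i=0: ✗ (fails at j=2)
  i=1: ✗ (fails at j=2)
  i=2: ✗ (fails at j=4)
  i=3: ✗ (fails at j=4)
  i=4: ✗ (fails at j=6)
  i=5: ✗ (fails at j=6)
Positions where it holds: {} → 0.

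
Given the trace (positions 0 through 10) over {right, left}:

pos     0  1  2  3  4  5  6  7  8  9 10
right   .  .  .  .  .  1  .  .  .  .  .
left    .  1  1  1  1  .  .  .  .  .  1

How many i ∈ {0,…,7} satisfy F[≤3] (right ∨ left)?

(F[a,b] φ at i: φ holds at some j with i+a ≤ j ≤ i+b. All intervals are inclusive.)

7

Evaluate at each i in [0,7]:
  i=0: ✓ (witness j=1)
  i=1: ✓ (witness j=1)
  i=2: ✓ (witness j=2)
  i=3: ✓ (witness j=3)
  i=4: ✓ (witness j=4)
  i=5: ✓ (witness j=5)
  i=6: ✗ (none in [6,9])
  i=7: ✓ (witness j=10)
Positions where it holds: {0, 1, 2, 3, 4, 5, 7} → 7.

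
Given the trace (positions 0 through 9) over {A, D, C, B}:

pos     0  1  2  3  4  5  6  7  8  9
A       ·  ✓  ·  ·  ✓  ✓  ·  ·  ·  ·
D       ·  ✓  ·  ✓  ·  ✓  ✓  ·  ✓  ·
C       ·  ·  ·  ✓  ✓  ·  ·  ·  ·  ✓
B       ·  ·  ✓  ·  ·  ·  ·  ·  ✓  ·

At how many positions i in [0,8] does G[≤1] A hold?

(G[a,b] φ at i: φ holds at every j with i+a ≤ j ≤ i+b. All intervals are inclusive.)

Evaluate at each i in [0,8]:
  i=0: ✗ (fails at j=0)
  i=1: ✗ (fails at j=2)
  i=2: ✗ (fails at j=2)
  i=3: ✗ (fails at j=3)
  i=4: ✓ (all of [4,5])
  i=5: ✗ (fails at j=6)
  i=6: ✗ (fails at j=6)
  i=7: ✗ (fails at j=7)
  i=8: ✗ (fails at j=8)
Positions where it holds: {4} → 1.

1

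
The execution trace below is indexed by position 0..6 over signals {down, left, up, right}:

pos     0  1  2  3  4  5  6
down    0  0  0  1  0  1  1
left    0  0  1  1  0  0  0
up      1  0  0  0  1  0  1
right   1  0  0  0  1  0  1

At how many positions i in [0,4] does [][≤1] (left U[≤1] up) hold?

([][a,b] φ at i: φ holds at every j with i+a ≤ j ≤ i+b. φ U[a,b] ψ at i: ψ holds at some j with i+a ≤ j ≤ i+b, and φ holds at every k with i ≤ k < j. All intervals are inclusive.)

1

Evaluate at each i in [0,4]:
  i=0: ✗ (fails at j=1)
  i=1: ✗ (fails at j=1)
  i=2: ✗ (fails at j=2)
  i=3: ✓ (all of [3,4])
  i=4: ✗ (fails at j=5)
Positions where it holds: {3} → 1.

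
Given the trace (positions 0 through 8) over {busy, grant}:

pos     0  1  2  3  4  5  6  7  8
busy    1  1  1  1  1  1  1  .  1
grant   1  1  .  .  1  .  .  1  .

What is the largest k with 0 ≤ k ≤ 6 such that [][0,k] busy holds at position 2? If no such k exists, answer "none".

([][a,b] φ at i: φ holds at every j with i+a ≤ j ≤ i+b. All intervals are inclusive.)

busy must hold from j=2 onward; find where it first fails.
  j=2: holds
  j=3: holds
  j=4: holds
  j=5: holds
  j=6: holds
  j=7: fails
Holds on [2,6], so largest k = 4.

4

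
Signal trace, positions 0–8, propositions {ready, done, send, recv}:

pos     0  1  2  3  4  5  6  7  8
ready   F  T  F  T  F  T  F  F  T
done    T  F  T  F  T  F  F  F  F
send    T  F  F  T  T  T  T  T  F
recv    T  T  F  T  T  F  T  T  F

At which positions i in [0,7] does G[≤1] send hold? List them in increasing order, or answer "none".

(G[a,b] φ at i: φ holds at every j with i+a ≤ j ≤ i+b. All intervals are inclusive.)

3, 4, 5, 6

Evaluate at each i in [0,7]:
  i=0: ✗ (fails at j=1)
  i=1: ✗ (fails at j=1)
  i=2: ✗ (fails at j=2)
  i=3: ✓ (all of [3,4])
  i=4: ✓ (all of [4,5])
  i=5: ✓ (all of [5,6])
  i=6: ✓ (all of [6,7])
  i=7: ✗ (fails at j=8)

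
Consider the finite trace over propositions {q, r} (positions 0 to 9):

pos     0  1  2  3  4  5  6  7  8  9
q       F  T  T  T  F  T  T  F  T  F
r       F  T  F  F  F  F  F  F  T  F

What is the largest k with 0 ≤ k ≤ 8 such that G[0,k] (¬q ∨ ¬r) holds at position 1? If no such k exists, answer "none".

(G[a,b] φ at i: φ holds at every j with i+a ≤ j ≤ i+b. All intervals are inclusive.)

none

(¬q ∨ ¬r) must hold from j=1 onward; find where it first fails.
  j=1: fails → no k works.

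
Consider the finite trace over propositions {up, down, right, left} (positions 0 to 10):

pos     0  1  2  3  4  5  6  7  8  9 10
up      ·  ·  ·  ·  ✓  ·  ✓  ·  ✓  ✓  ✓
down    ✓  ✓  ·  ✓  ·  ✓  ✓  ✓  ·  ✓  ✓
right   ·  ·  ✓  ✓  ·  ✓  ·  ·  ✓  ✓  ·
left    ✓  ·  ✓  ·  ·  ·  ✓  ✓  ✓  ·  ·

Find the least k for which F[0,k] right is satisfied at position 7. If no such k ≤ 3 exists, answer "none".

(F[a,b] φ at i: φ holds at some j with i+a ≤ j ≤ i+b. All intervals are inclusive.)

Scan j = 7,8,… for right:
  j=7: fails
  j=8: holds
First hit at j=8, so smallest k = 8-7 = 1.

1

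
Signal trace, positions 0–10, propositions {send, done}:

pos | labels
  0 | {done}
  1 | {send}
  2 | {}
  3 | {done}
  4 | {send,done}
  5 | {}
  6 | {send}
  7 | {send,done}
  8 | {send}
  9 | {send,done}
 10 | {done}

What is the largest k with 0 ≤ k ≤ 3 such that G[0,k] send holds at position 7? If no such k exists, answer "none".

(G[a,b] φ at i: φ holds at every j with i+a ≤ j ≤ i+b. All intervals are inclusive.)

2

send must hold from j=7 onward; find where it first fails.
  j=7: holds
  j=8: holds
  j=9: holds
  j=10: fails
Holds on [7,9], so largest k = 2.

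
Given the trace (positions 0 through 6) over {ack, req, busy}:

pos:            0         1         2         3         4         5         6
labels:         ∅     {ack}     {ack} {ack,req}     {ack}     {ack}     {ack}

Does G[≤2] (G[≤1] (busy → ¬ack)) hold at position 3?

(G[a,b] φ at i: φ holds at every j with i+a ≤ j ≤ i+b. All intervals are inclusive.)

Yes

Check G[≤1] (busy → ¬ack) at every j in [3,5]:
  j=3: holds on [3,4]
  j=4: holds on [4,5]
  j=5: holds on [5,6]
All positions satisfy it → formula holds.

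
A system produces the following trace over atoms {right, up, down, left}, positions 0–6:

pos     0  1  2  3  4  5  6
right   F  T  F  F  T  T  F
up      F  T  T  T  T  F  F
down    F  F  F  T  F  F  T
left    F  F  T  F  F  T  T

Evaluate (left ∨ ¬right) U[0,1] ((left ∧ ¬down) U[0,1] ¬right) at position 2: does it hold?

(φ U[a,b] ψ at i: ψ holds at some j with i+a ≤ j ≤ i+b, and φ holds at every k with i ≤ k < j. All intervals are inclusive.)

True

Need some j in [2,3] with ((left ∧ ¬down) U[0,1] ¬right), and (left ∨ ¬right) at every k in [2,j-1].
  j=2: ((left ∧ ¬down) U[0,1] ¬right) holds; no prefix to check → satisfied.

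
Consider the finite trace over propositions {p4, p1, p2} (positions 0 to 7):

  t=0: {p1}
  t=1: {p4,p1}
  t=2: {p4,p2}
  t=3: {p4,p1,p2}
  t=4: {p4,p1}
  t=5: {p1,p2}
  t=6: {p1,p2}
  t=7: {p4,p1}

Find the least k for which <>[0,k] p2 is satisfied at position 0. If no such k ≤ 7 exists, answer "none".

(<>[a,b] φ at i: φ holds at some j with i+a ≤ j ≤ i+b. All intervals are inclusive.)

Scan j = 0,1,… for p2:
  j=0: fails
  j=1: fails
  j=2: holds
First hit at j=2, so smallest k = 2-0 = 2.

2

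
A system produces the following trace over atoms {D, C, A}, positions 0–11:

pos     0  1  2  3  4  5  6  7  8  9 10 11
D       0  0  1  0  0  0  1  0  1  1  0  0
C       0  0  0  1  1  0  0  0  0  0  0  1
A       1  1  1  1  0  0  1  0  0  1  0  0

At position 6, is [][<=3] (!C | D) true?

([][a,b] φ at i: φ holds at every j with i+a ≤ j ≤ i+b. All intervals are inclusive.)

Check (!C | D) at every j in [6,9]:
  j=6: true
  j=7: true
  j=8: true
  j=9: true
All positions satisfy it → formula holds.

Yes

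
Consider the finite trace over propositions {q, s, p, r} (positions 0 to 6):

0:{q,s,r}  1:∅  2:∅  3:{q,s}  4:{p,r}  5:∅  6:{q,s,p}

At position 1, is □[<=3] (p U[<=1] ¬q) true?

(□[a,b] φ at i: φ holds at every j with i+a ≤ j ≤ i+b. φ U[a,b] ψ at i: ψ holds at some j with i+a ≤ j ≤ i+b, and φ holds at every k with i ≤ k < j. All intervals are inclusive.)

Check (p U[<=1] ¬q) at every j in [1,4]:
  j=1: holds
  j=2: holds
  j=3: fails
  j=4: holds
Fails at j=3 → formula fails.

False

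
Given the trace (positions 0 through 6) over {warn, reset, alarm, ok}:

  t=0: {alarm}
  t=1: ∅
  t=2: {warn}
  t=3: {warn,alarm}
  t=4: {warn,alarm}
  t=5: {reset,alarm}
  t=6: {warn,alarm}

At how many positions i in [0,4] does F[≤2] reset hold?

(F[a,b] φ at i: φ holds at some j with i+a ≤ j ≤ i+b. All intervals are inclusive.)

Evaluate at each i in [0,4]:
  i=0: ✗ (none in [0,2])
  i=1: ✗ (none in [1,3])
  i=2: ✗ (none in [2,4])
  i=3: ✓ (witness j=5)
  i=4: ✓ (witness j=5)
Positions where it holds: {3, 4} → 2.

2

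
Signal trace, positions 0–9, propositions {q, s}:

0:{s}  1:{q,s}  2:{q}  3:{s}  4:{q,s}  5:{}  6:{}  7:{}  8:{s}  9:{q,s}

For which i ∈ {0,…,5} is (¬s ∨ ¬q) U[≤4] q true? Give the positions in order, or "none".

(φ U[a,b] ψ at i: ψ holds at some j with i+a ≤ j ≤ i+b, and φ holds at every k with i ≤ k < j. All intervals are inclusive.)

0, 1, 2, 3, 4, 5

Evaluate at each i in [0,5]:
  i=0: ✓ (rhs at j=1; lhs holds on [0,0])
  i=1: ✓ (rhs at j=1)
  i=2: ✓ (rhs at j=2)
  i=3: ✓ (rhs at j=4; lhs holds on [3,3])
  i=4: ✓ (rhs at j=4)
  i=5: ✓ (rhs at j=9; lhs holds on [5,8])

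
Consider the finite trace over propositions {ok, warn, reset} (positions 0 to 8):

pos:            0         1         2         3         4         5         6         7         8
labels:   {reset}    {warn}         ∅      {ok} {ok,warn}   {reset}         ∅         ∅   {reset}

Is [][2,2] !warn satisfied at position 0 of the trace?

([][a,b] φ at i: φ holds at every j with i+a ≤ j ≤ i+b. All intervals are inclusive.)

True

Check !warn at every j in [2,2]:
  j=2: true
All positions satisfy it → formula holds.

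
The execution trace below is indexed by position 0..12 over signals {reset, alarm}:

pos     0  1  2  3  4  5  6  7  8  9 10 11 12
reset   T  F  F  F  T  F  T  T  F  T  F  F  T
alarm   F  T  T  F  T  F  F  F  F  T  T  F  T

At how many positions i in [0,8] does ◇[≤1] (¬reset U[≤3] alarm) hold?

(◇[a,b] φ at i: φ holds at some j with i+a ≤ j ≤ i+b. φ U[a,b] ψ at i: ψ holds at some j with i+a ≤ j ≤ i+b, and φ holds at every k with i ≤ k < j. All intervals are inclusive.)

Evaluate at each i in [0,8]:
  i=0: ✓ (witness j=1)
  i=1: ✓ (witness j=1)
  i=2: ✓ (witness j=2)
  i=3: ✓ (witness j=3)
  i=4: ✓ (witness j=4)
  i=5: ✗ (none in [5,6])
  i=6: ✗ (none in [6,7])
  i=7: ✓ (witness j=8)
  i=8: ✓ (witness j=8)
Positions where it holds: {0, 1, 2, 3, 4, 7, 8} → 7.

7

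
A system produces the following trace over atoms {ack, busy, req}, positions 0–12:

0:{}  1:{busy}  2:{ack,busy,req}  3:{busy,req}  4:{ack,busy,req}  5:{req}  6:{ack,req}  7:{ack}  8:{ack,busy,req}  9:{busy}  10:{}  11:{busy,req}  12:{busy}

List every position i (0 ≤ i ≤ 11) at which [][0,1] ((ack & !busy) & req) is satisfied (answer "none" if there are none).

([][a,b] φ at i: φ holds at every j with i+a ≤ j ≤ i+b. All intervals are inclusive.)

none

Evaluate at each i in [0,11]:
  i=0: ✗ (fails at j=0)
  i=1: ✗ (fails at j=1)
  i=2: ✗ (fails at j=2)
  i=3: ✗ (fails at j=3)
  i=4: ✗ (fails at j=4)
  i=5: ✗ (fails at j=5)
  i=6: ✗ (fails at j=7)
  i=7: ✗ (fails at j=7)
  i=8: ✗ (fails at j=8)
  i=9: ✗ (fails at j=9)
  i=10: ✗ (fails at j=10)
  i=11: ✗ (fails at j=11)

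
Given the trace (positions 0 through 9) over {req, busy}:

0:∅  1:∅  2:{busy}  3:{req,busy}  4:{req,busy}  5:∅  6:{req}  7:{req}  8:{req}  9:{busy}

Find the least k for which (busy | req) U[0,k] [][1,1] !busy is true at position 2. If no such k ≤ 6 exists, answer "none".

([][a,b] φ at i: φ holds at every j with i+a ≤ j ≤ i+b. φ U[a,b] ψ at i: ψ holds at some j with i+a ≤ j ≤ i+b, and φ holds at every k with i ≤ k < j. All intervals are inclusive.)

Need earliest j ≥ 2 with [][1,1] !busy, and (busy | req) at every k in [2,j-1].
  j=2: rhs fails.
  j=3: rhs fails.
  j=4: rhs holds; lhs holds on [2,3]. k = 2.

2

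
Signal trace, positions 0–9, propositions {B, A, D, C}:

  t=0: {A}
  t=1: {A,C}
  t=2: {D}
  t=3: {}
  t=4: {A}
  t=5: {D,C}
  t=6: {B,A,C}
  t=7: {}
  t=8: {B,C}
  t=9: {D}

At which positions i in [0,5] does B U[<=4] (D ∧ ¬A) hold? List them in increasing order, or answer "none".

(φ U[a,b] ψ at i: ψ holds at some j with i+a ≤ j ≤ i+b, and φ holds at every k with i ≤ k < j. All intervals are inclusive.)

Evaluate at each i in [0,5]:
  i=0: ✗ (lhs fails at k=0 before rhs at j=2)
  i=1: ✗ (lhs fails at k=1 before rhs at j=2)
  i=2: ✓ (rhs at j=2)
  i=3: ✗ (lhs fails at k=3 before rhs at j=5)
  i=4: ✗ (lhs fails at k=4 before rhs at j=5)
  i=5: ✓ (rhs at j=5)

2, 5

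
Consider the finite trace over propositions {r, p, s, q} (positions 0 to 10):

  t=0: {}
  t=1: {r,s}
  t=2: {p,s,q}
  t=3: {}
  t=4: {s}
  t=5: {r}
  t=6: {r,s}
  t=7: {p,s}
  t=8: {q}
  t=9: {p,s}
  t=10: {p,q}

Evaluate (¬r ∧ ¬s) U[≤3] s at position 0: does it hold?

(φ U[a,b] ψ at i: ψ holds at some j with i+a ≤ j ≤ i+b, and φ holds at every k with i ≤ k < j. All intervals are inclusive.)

Need some j in [0,3] with s, and (¬r ∧ ¬s) at every k in [0,j-1].
  j=0: s false.
  j=1: s holds; (¬r ∧ ¬s) holds at every k in [0,0] → satisfied.

Yes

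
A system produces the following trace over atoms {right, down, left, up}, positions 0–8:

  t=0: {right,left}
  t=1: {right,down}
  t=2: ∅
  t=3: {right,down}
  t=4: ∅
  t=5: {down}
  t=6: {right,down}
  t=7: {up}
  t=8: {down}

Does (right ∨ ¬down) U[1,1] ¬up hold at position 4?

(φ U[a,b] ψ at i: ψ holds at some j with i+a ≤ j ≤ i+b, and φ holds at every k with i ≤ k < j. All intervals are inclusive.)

Yes

Need some j in [5,5] with ¬up, and (right ∨ ¬down) at every k in [4,j-1].
  j=5: ¬up holds; (right ∨ ¬down) holds at every k in [4,4] → satisfied.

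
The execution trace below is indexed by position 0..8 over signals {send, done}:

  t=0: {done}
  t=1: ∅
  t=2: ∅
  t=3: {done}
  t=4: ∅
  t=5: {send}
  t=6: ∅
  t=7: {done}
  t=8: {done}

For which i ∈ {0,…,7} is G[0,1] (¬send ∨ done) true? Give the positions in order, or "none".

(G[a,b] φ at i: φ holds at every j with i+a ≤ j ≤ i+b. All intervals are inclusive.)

Evaluate at each i in [0,7]:
  i=0: ✓ (all of [0,1])
  i=1: ✓ (all of [1,2])
  i=2: ✓ (all of [2,3])
  i=3: ✓ (all of [3,4])
  i=4: ✗ (fails at j=5)
  i=5: ✗ (fails at j=5)
  i=6: ✓ (all of [6,7])
  i=7: ✓ (all of [7,8])

0, 1, 2, 3, 6, 7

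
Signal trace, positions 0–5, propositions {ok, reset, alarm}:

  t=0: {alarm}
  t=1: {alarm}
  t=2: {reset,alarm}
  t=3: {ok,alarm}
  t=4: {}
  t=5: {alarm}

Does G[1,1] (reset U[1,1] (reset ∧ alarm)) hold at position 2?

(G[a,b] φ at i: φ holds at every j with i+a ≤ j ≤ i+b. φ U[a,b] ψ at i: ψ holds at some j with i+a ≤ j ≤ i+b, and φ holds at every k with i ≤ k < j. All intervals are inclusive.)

Check (reset U[1,1] (reset ∧ alarm)) at every j in [3,3]:
  j=3: fails
Fails at j=3 → formula fails.

False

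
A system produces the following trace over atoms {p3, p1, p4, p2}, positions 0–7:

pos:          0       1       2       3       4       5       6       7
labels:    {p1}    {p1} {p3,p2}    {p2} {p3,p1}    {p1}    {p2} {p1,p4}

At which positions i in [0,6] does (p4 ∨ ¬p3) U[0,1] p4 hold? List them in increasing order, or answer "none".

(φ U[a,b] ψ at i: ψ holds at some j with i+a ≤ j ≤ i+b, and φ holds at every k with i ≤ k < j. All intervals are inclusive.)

Evaluate at each i in [0,6]:
  i=0: ✗ (no rhs in [0,1])
  i=1: ✗ (no rhs in [1,2])
  i=2: ✗ (no rhs in [2,3])
  i=3: ✗ (no rhs in [3,4])
  i=4: ✗ (no rhs in [4,5])
  i=5: ✗ (no rhs in [5,6])
  i=6: ✓ (rhs at j=7; lhs holds on [6,6])

6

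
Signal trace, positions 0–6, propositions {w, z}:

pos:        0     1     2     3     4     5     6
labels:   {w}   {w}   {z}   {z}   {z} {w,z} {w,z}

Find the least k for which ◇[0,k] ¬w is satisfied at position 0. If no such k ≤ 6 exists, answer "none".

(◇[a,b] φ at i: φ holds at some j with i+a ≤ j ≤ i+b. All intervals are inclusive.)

Scan j = 0,1,… for ¬w:
  j=0: fails
  j=1: fails
  j=2: holds
First hit at j=2, so smallest k = 2-0 = 2.

2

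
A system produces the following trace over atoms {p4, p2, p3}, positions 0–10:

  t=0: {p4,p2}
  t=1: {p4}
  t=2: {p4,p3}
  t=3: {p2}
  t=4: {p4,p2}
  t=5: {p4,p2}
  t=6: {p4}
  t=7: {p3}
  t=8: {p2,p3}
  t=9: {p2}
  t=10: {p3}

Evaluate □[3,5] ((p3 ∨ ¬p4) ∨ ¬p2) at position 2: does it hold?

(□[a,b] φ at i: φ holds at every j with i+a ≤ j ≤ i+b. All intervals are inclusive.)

No

Check ((p3 ∨ ¬p4) ∨ ¬p2) at every j in [5,7]:
  j=5: false
  j=6: true
  j=7: true
Fails at j=5 → formula fails.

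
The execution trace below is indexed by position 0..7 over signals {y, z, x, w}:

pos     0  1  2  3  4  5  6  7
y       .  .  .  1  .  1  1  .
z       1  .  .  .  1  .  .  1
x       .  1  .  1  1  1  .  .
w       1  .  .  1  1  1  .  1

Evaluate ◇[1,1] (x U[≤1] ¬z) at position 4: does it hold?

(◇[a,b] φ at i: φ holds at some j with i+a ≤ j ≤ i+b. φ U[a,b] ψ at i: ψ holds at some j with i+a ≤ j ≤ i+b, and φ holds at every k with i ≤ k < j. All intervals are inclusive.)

True

Check (x U[≤1] ¬z) at each j in [5,5]:
  j=5: holds
Found at j=5 → formula holds.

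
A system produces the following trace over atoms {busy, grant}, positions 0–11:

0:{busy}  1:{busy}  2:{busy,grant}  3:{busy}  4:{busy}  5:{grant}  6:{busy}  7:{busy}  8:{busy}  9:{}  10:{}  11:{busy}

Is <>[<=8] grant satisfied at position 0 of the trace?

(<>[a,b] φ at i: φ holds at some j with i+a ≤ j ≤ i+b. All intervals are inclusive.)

True

Check grant at each j in [0,8]:
  j=0: false
  j=1: false
  j=2: true
  j=3: false
  j=4: false
  j=5: true
  j=6: false
  j=7: false
  j=8: false
Found at j=2 → formula holds.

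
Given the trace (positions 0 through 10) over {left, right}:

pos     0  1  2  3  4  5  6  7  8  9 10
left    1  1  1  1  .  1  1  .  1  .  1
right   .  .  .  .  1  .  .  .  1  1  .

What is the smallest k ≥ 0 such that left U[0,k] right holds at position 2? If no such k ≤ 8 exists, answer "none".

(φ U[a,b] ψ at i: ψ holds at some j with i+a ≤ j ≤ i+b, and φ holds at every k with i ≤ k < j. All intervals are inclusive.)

2

Need earliest j ≥ 2 with right, and left at every k in [2,j-1].
  j=2: rhs fails.
  j=3: rhs fails.
  j=4: rhs holds; lhs holds on [2,3]. k = 2.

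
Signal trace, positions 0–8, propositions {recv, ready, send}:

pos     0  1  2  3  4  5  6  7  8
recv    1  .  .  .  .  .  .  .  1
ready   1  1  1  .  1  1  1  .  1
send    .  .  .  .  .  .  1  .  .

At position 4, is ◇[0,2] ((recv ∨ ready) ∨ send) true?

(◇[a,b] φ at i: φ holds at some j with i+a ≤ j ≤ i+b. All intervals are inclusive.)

Check ((recv ∨ ready) ∨ send) at each j in [4,6]:
  j=4: true
  j=5: true
  j=6: true
Found at j=4 → formula holds.

True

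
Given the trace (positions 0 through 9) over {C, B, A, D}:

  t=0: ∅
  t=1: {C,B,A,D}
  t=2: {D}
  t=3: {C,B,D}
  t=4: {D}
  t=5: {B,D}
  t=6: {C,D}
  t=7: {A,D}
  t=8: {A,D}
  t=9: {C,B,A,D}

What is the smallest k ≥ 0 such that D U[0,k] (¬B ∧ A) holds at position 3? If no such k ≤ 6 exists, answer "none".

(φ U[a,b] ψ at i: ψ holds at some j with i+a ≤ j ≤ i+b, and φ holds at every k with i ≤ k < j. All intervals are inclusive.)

Need earliest j ≥ 3 with (¬B ∧ A), and D at every k in [3,j-1].
  j=3: rhs fails.
  j=4: rhs fails.
  j=5: rhs fails.
  j=6: rhs fails.
  j=7: rhs holds; lhs holds on [3,6]. k = 4.

4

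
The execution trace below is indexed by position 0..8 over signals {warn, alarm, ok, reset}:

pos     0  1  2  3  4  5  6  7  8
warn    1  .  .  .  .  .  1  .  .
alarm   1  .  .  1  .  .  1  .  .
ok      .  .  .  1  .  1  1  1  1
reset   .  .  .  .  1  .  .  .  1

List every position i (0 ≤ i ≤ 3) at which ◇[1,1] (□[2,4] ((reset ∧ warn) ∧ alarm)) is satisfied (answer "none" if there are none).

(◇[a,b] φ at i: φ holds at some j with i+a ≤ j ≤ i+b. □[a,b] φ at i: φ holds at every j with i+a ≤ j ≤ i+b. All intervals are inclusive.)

none

Evaluate at each i in [0,3]:
  i=0: ✗ (none in [1,1])
  i=1: ✗ (none in [2,2])
  i=2: ✗ (none in [3,3])
  i=3: ✗ (none in [4,4])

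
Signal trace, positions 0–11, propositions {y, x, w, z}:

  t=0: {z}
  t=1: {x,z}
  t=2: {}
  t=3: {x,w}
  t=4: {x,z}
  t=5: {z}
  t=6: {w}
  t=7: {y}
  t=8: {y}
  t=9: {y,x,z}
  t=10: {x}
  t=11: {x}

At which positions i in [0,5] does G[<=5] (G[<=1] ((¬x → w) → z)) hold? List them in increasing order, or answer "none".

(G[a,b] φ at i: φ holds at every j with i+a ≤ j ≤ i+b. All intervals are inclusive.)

none

Evaluate at each i in [0,5]:
  i=0: ✗ (fails at j=2)
  i=1: ✗ (fails at j=2)
  i=2: ✗ (fails at j=2)
  i=3: ✗ (fails at j=3)
  i=4: ✗ (fails at j=5)
  i=5: ✗ (fails at j=5)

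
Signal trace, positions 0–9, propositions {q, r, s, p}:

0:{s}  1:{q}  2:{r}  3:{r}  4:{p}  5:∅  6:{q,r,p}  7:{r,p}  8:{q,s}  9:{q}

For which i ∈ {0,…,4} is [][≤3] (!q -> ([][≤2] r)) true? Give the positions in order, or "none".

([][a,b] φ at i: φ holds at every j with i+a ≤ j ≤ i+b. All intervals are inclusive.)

none

Evaluate at each i in [0,4]:
  i=0: ✗ (fails at j=0)
  i=1: ✗ (fails at j=2)
  i=2: ✗ (fails at j=2)
  i=3: ✗ (fails at j=3)
  i=4: ✗ (fails at j=4)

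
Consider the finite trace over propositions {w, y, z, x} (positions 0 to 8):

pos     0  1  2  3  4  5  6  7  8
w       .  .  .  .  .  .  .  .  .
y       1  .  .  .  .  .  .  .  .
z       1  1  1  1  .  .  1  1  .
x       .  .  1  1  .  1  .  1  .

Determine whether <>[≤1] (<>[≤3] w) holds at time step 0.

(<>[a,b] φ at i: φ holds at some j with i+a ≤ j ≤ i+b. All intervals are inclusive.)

No

Check <>[≤3] w at each j in [0,1]:
  j=0: fails (none in [0,3])
  j=1: fails (none in [1,4])
No position in the window satisfies it → formula fails.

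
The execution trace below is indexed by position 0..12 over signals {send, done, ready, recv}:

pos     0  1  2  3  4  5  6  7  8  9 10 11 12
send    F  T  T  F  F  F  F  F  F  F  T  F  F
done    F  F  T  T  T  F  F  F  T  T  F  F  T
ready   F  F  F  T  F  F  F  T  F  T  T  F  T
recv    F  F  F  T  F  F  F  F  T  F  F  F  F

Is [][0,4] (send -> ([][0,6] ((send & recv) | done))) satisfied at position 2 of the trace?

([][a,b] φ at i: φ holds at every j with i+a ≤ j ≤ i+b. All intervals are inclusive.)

Check (send -> ([][0,6] ((send & recv) | done))) at every j in [2,6]:
  j=2: antecedent true; consequent fails at 5 → ✗
  j=3: antecedent false → ✓
  j=4: antecedent false → ✓
  j=5: antecedent false → ✓
  j=6: antecedent false → ✓
Fails at j=2 → formula fails.

False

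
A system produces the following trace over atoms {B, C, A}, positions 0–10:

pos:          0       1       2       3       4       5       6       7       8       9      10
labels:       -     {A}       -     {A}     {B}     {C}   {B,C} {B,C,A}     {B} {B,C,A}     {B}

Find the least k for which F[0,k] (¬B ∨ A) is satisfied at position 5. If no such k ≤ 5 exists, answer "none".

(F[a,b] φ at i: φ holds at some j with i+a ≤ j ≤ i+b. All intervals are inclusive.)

0

Scan j = 5,6,… for (¬B ∨ A):
  j=5: holds
First hit at j=5, so smallest k = 5-5 = 0.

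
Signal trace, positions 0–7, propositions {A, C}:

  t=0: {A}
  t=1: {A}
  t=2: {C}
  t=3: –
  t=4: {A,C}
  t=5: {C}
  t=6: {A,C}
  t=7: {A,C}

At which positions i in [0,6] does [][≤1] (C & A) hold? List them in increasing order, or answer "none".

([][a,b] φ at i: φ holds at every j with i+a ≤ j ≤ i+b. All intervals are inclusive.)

Evaluate at each i in [0,6]:
  i=0: ✗ (fails at j=0)
  i=1: ✗ (fails at j=1)
  i=2: ✗ (fails at j=2)
  i=3: ✗ (fails at j=3)
  i=4: ✗ (fails at j=5)
  i=5: ✗ (fails at j=5)
  i=6: ✓ (all of [6,7])

6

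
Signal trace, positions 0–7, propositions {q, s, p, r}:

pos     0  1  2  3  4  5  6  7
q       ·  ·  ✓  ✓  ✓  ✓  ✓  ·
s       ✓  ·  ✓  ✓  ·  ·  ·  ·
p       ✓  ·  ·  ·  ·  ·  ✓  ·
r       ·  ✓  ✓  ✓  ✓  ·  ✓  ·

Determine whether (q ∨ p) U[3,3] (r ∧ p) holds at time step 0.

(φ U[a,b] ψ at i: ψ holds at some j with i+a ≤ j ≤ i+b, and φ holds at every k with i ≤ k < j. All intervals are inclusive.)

Need some j in [3,3] with (r ∧ p), and (q ∨ p) at every k in [0,j-1].
  j=3: (r ∧ p) false.
No j in the window works → until fails.

False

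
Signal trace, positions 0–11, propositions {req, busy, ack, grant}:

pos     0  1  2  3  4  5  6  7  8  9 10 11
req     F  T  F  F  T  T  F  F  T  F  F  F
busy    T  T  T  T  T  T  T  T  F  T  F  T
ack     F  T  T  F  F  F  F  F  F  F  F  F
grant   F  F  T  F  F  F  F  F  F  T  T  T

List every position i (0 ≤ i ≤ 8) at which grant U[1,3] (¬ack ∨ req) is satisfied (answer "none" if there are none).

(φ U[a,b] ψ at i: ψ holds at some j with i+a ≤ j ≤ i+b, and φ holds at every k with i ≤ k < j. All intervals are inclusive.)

2

Evaluate at each i in [0,8]:
  i=0: ✗ (lhs fails at k=0 before rhs at j=1)
  i=1: ✗ (lhs fails at k=1 before rhs at j=3)
  i=2: ✓ (rhs at j=3; lhs holds on [2,2])
  i=3: ✗ (lhs fails at k=3 before rhs at j=4)
  i=4: ✗ (lhs fails at k=4 before rhs at j=5)
  i=5: ✗ (lhs fails at k=5 before rhs at j=6)
  i=6: ✗ (lhs fails at k=6 before rhs at j=7)
  i=7: ✗ (lhs fails at k=7 before rhs at j=8)
  i=8: ✗ (lhs fails at k=8 before rhs at j=9)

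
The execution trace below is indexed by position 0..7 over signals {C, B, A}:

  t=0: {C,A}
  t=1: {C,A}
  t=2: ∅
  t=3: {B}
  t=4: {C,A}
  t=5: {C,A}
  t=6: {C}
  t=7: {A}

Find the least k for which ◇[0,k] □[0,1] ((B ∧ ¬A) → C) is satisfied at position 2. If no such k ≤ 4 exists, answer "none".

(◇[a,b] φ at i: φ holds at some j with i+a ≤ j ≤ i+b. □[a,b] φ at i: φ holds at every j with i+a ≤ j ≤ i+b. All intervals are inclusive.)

Scan j = 2,3,… for □[0,1] ((B ∧ ¬A) → C):
  j=2: fails
  j=3: fails
  j=4: holds
First hit at j=4, so smallest k = 4-2 = 2.

2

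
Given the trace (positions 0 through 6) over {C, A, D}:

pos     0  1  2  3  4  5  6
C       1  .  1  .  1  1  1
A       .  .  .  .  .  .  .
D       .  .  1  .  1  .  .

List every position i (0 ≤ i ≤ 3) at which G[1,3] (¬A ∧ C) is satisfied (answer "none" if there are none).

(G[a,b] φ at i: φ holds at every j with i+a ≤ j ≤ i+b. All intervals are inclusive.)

Evaluate at each i in [0,3]:
  i=0: ✗ (fails at j=1)
  i=1: ✗ (fails at j=3)
  i=2: ✗ (fails at j=3)
  i=3: ✓ (all of [4,6])

3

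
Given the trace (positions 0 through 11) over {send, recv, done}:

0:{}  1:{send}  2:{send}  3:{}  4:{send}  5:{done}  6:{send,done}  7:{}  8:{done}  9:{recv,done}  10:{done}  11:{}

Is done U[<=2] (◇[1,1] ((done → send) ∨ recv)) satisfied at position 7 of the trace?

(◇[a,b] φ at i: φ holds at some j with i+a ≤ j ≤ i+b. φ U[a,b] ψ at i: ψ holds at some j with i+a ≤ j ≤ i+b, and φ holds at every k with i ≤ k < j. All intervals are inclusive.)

Need some j in [7,9] with ◇[1,1] ((done → send) ∨ recv), and done at every k in [7,j-1].
  j=7: ◇[1,1] ((done → send) ∨ recv) — fails (none in [8,8]).
  j=8: ◇[1,1] ((done → send) ∨ recv) holds, but done fails at k=7 → not this j.
  j=9: ◇[1,1] ((done → send) ∨ recv) — fails (none in [10,10]).
No j in the window works → until fails.

False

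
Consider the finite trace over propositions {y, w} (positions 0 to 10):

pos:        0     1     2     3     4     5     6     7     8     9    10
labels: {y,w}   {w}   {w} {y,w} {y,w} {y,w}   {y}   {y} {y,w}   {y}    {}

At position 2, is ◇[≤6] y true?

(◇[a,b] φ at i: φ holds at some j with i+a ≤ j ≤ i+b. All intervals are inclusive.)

Check y at each j in [2,8]:
  j=2: false
  j=3: true
  j=4: true
  j=5: true
  j=6: true
  j=7: true
  j=8: true
Found at j=3 → formula holds.

Holds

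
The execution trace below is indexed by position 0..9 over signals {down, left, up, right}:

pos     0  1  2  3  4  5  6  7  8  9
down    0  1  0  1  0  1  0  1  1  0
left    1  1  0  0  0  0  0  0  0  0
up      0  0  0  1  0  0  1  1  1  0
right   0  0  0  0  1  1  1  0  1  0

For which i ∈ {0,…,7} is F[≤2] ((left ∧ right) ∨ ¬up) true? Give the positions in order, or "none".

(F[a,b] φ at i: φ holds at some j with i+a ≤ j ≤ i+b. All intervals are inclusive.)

Evaluate at each i in [0,7]:
  i=0: ✓ (witness j=0)
  i=1: ✓ (witness j=1)
  i=2: ✓ (witness j=2)
  i=3: ✓ (witness j=4)
  i=4: ✓ (witness j=4)
  i=5: ✓ (witness j=5)
  i=6: ✗ (none in [6,8])
  i=7: ✓ (witness j=9)

0, 1, 2, 3, 4, 5, 7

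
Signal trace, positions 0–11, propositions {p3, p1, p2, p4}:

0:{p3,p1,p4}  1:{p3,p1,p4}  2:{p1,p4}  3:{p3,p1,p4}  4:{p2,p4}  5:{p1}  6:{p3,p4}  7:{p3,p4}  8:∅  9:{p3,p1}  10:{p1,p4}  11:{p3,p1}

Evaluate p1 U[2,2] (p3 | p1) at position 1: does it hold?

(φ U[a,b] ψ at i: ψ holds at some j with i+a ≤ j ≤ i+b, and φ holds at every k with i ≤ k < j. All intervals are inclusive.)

Yes

Need some j in [3,3] with (p3 | p1), and p1 at every k in [1,j-1].
  j=3: (p3 | p1) holds; p1 holds at every k in [1,2] → satisfied.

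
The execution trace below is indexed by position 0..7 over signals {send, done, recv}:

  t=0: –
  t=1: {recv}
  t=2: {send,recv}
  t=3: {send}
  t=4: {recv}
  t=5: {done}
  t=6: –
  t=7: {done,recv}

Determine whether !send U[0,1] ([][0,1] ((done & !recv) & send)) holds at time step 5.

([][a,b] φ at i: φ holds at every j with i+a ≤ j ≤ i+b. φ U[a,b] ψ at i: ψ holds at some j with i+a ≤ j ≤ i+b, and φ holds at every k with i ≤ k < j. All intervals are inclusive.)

No

Need some j in [5,6] with [][0,1] ((done & !recv) & send), and !send at every k in [5,j-1].
  j=5: [][0,1] ((done & !recv) & send) — fails at 5.
  j=6: [][0,1] ((done & !recv) & send) — fails at 6.
No j in the window works → until fails.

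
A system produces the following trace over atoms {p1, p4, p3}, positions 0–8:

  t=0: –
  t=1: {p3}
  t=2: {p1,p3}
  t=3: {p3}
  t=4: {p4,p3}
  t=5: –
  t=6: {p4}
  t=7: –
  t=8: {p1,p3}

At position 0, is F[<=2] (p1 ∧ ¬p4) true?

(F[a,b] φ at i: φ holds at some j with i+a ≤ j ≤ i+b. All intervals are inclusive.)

Check (p1 ∧ ¬p4) at each j in [0,2]:
  j=0: false
  j=1: false
  j=2: true
Found at j=2 → formula holds.

True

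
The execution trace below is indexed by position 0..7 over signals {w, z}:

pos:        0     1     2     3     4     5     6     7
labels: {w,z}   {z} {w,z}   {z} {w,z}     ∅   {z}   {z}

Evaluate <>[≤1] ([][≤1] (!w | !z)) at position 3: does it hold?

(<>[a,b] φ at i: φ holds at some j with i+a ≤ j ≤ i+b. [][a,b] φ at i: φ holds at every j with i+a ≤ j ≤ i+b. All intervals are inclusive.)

Does not hold

Check [][≤1] (!w | !z) at each j in [3,4]:
  j=3: fails at 4
  j=4: fails at 4
No position in the window satisfies it → formula fails.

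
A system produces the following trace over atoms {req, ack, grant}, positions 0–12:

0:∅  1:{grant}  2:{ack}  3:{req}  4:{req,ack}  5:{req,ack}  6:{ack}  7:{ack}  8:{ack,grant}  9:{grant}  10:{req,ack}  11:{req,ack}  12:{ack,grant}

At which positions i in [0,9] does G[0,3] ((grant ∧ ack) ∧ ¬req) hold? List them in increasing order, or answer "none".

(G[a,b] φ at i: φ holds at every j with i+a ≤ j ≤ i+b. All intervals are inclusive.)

none

Evaluate at each i in [0,9]:
  i=0: ✗ (fails at j=0)
  i=1: ✗ (fails at j=1)
  i=2: ✗ (fails at j=2)
  i=3: ✗ (fails at j=3)
  i=4: ✗ (fails at j=4)
  i=5: ✗ (fails at j=5)
  i=6: ✗ (fails at j=6)
  i=7: ✗ (fails at j=7)
  i=8: ✗ (fails at j=9)
  i=9: ✗ (fails at j=9)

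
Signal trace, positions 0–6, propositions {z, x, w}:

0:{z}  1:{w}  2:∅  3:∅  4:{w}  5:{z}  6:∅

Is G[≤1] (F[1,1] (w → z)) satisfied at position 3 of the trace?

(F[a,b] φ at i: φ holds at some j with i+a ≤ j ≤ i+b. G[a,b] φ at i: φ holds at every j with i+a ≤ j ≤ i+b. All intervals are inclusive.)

Check F[1,1] (w → z) at every j in [3,4]:
  j=3: fails (none in [4,4])
  j=4: holds (witness at 5)
Fails at j=3 → formula fails.

Does not hold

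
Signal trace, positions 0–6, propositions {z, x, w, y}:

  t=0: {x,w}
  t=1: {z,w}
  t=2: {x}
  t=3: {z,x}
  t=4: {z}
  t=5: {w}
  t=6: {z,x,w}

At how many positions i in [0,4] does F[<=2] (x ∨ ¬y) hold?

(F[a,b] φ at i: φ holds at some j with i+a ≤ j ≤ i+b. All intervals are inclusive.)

Evaluate at each i in [0,4]:
  i=0: ✓ (witness j=0)
  i=1: ✓ (witness j=1)
  i=2: ✓ (witness j=2)
  i=3: ✓ (witness j=3)
  i=4: ✓ (witness j=4)
Positions where it holds: {0, 1, 2, 3, 4} → 5.

5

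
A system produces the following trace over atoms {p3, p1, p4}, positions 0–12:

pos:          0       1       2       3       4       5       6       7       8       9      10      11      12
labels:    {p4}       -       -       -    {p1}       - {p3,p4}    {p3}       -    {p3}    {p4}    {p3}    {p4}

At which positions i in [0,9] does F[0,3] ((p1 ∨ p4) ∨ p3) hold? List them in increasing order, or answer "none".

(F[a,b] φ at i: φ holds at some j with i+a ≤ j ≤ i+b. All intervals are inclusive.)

0, 1, 2, 3, 4, 5, 6, 7, 8, 9

Evaluate at each i in [0,9]:
  i=0: ✓ (witness j=0)
  i=1: ✓ (witness j=4)
  i=2: ✓ (witness j=4)
  i=3: ✓ (witness j=4)
  i=4: ✓ (witness j=4)
  i=5: ✓ (witness j=6)
  i=6: ✓ (witness j=6)
  i=7: ✓ (witness j=7)
  i=8: ✓ (witness j=9)
  i=9: ✓ (witness j=9)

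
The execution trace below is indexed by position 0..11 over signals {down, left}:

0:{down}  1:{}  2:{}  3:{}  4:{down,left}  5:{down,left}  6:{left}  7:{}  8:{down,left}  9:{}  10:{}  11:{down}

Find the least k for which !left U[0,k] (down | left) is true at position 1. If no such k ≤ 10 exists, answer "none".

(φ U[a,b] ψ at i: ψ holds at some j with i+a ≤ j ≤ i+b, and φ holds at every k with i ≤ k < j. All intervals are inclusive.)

Need earliest j ≥ 1 with (down | left), and !left at every k in [1,j-1].
  j=1: rhs fails.
  j=2: rhs fails.
  j=3: rhs fails.
  j=4: rhs holds; lhs holds on [1,3]. k = 3.

3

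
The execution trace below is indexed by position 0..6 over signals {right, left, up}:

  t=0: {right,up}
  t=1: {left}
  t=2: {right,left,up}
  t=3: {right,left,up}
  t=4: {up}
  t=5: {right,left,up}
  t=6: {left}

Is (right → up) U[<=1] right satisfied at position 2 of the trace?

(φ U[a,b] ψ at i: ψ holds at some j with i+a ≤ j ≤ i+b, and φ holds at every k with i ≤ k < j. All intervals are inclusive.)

Need some j in [2,3] with right, and (right → up) at every k in [2,j-1].
  j=2: right holds; no prefix to check → satisfied.

Holds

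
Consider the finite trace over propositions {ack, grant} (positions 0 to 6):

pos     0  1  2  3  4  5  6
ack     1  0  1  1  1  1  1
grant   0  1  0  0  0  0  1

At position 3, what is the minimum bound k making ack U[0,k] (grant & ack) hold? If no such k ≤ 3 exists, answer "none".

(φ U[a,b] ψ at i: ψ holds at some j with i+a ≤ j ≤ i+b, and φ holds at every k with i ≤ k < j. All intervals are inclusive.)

Need earliest j ≥ 3 with (grant & ack), and ack at every k in [3,j-1].
  j=3: rhs fails.
  j=4: rhs fails.
  j=5: rhs fails.
  j=6: rhs holds; lhs holds on [3,5]. k = 3.

3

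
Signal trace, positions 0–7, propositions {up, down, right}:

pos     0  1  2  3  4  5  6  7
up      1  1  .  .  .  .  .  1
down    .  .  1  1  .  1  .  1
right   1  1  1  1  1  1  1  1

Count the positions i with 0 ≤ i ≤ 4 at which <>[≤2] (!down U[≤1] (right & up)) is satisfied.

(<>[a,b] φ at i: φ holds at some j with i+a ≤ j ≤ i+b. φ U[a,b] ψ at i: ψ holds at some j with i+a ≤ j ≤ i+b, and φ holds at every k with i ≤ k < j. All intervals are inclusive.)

3

Evaluate at each i in [0,4]:
  i=0: ✓ (witness j=0)
  i=1: ✓ (witness j=1)
  i=2: ✗ (none in [2,4])
  i=3: ✗ (none in [3,5])
  i=4: ✓ (witness j=6)
Positions where it holds: {0, 1, 4} → 3.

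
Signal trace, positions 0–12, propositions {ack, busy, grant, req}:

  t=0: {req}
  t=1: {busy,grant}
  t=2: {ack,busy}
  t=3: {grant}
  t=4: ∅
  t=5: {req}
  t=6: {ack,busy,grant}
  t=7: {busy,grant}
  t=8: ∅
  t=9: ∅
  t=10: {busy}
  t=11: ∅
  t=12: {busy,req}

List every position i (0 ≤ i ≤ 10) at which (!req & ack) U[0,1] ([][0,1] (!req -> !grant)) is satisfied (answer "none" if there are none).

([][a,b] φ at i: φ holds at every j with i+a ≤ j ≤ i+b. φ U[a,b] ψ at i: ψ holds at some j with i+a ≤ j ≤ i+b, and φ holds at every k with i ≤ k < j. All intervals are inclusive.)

4, 8, 9, 10

Evaluate at each i in [0,10]:
  i=0: ✗ (no rhs in [0,1])
  i=1: ✗ (no rhs in [1,2])
  i=2: ✗ (no rhs in [2,3])
  i=3: ✗ (lhs fails at k=3 before rhs at j=4)
  i=4: ✓ (rhs at j=4)
  i=5: ✗ (no rhs in [5,6])
  i=6: ✗ (no rhs in [6,7])
  i=7: ✗ (lhs fails at k=7 before rhs at j=8)
  i=8: ✓ (rhs at j=8)
  i=9: ✓ (rhs at j=9)
  i=10: ✓ (rhs at j=10)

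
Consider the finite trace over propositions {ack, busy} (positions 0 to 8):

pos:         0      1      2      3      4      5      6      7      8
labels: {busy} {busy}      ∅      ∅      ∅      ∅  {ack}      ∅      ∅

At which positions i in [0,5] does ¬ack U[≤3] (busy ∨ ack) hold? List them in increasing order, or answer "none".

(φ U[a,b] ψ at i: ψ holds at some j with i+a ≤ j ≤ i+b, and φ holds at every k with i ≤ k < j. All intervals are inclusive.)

Evaluate at each i in [0,5]:
  i=0: ✓ (rhs at j=0)
  i=1: ✓ (rhs at j=1)
  i=2: ✗ (no rhs in [2,5])
  i=3: ✓ (rhs at j=6; lhs holds on [3,5])
  i=4: ✓ (rhs at j=6; lhs holds on [4,5])
  i=5: ✓ (rhs at j=6; lhs holds on [5,5])

0, 1, 3, 4, 5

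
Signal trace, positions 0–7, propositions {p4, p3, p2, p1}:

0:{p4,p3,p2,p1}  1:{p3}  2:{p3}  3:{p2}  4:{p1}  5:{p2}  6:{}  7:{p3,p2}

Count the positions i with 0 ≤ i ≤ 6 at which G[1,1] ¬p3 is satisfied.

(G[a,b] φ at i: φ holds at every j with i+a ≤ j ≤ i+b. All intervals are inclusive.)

4

Evaluate at each i in [0,6]:
  i=0: ✗ (fails at j=1)
  i=1: ✗ (fails at j=2)
  i=2: ✓ (all of [3,3])
  i=3: ✓ (all of [4,4])
  i=4: ✓ (all of [5,5])
  i=5: ✓ (all of [6,6])
  i=6: ✗ (fails at j=7)
Positions where it holds: {2, 3, 4, 5} → 4.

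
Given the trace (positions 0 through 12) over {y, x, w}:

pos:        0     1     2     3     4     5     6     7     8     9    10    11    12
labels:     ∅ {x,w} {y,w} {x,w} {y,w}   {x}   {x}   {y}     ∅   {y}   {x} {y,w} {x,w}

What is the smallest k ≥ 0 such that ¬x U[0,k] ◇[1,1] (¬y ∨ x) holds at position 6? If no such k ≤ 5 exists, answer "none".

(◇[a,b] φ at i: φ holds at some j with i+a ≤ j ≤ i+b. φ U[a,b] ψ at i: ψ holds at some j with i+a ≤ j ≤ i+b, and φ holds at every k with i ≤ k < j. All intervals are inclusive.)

none

Need earliest j ≥ 6 with ◇[1,1] (¬y ∨ x), and ¬x at every k in [6,j-1].
  j=6: rhs fails.
  j=7: rhs holds but lhs fails at k=6.
  j=8: rhs fails.
  j=9: rhs holds but lhs fails at k=6.
  j=10: rhs fails.
  j=11: rhs holds but lhs fails at k=6.
No witness within the range → none.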